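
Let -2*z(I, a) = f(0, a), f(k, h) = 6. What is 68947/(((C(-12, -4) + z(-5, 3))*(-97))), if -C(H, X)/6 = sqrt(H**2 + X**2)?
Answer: -68947/185949 + 551576*sqrt(10)/185949 ≈ 9.0094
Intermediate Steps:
C(H, X) = -6*sqrt(H**2 + X**2)
z(I, a) = -3 (z(I, a) = -1/2*6 = -3)
68947/(((C(-12, -4) + z(-5, 3))*(-97))) = 68947/(((-6*sqrt((-12)**2 + (-4)**2) - 3)*(-97))) = 68947/(((-6*sqrt(144 + 16) - 3)*(-97))) = 68947/(((-24*sqrt(10) - 3)*(-97))) = 68947/(((-3 - 24*sqrt(10))*(-97))) = 68947/(291 + 2328*sqrt(10))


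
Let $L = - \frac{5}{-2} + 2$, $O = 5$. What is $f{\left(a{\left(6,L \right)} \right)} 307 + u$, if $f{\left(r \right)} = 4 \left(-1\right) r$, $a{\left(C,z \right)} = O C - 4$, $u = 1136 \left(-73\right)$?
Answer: $-114856$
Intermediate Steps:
$u = -82928$
$L = \frac{9}{2}$ ($L = \left(-5\right) \left(- \frac{1}{2}\right) + 2 = \frac{5}{2} + 2 = \frac{9}{2} \approx 4.5$)
$a{\left(C,z \right)} = -4 + 5 C$ ($a{\left(C,z \right)} = 5 C - 4 = -4 + 5 C$)
$f{\left(r \right)} = - 4 r$
$f{\left(a{\left(6,L \right)} \right)} 307 + u = - 4 \left(-4 + 5 \cdot 6\right) 307 - 82928 = - 4 \left(-4 + 30\right) 307 - 82928 = \left(-4\right) 26 \cdot 307 - 82928 = \left(-104\right) 307 - 82928 = -31928 - 82928 = -114856$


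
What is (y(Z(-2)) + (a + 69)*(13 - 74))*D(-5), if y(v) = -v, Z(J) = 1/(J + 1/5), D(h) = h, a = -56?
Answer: 35660/9 ≈ 3962.2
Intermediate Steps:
Z(J) = 1/(⅕ + J) (Z(J) = 1/(J + ⅕) = 1/(⅕ + J))
(y(Z(-2)) + (a + 69)*(13 - 74))*D(-5) = (-5/(1 + 5*(-2)) + (-56 + 69)*(13 - 74))*(-5) = (-5/(1 - 10) + 13*(-61))*(-5) = (-5/(-9) - 793)*(-5) = (-5*(-1)/9 - 793)*(-5) = (-1*(-5/9) - 793)*(-5) = (5/9 - 793)*(-5) = -7132/9*(-5) = 35660/9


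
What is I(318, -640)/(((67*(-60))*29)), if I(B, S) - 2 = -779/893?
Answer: -53/5479260 ≈ -9.6728e-6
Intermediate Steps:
I(B, S) = 53/47 (I(B, S) = 2 - 779/893 = 2 - 779*1/893 = 2 - 41/47 = 53/47)
I(318, -640)/(((67*(-60))*29)) = 53/(47*(((67*(-60))*29))) = 53/(47*((-4020*29))) = (53/47)/(-116580) = (53/47)*(-1/116580) = -53/5479260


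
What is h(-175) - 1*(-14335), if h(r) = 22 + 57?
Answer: 14414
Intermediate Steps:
h(r) = 79
h(-175) - 1*(-14335) = 79 - 1*(-14335) = 79 + 14335 = 14414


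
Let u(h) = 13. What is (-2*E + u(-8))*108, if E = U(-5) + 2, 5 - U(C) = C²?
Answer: 5292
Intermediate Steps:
U(C) = 5 - C²
E = -18 (E = (5 - 1*(-5)²) + 2 = (5 - 1*25) + 2 = (5 - 25) + 2 = -20 + 2 = -18)
(-2*E + u(-8))*108 = (-2*(-18) + 13)*108 = (36 + 13)*108 = 49*108 = 5292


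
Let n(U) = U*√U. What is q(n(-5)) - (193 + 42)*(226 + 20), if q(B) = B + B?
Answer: -57810 - 10*I*√5 ≈ -57810.0 - 22.361*I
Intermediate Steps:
n(U) = U^(3/2)
q(B) = 2*B
q(n(-5)) - (193 + 42)*(226 + 20) = 2*(-5)^(3/2) - (193 + 42)*(226 + 20) = 2*(-5*I*√5) - 235*246 = -10*I*√5 - 1*57810 = -10*I*√5 - 57810 = -57810 - 10*I*√5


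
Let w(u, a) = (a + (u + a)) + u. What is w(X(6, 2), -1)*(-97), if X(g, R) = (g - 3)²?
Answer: -1552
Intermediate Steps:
X(g, R) = (-3 + g)²
w(u, a) = 2*a + 2*u (w(u, a) = (a + (a + u)) + u = (u + 2*a) + u = 2*a + 2*u)
w(X(6, 2), -1)*(-97) = (2*(-1) + 2*(-3 + 6)²)*(-97) = (-2 + 2*3²)*(-97) = (-2 + 2*9)*(-97) = (-2 + 18)*(-97) = 16*(-97) = -1552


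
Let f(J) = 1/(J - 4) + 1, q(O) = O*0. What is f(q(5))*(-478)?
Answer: -717/2 ≈ -358.50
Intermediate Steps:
q(O) = 0
f(J) = 1 + 1/(-4 + J) (f(J) = 1/(-4 + J) + 1 = 1 + 1/(-4 + J))
f(q(5))*(-478) = ((-3 + 0)/(-4 + 0))*(-478) = (-3/(-4))*(-478) = -1/4*(-3)*(-478) = (3/4)*(-478) = -717/2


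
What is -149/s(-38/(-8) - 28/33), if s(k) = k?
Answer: -19668/515 ≈ -38.190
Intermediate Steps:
-149/s(-38/(-8) - 28/33) = -149/(-38/(-8) - 28/33) = -149/(-38*(-1/8) - 28*1/33) = -149/(19/4 - 28/33) = -149/515/132 = -149*132/515 = -19668/515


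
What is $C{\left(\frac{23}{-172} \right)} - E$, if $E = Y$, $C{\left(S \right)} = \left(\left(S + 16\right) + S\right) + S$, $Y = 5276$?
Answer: $- \frac{904789}{172} \approx -5260.4$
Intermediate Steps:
$C{\left(S \right)} = 16 + 3 S$ ($C{\left(S \right)} = \left(\left(16 + S\right) + S\right) + S = \left(16 + 2 S\right) + S = 16 + 3 S$)
$E = 5276$
$C{\left(\frac{23}{-172} \right)} - E = \left(16 + 3 \frac{23}{-172}\right) - 5276 = \left(16 + 3 \cdot 23 \left(- \frac{1}{172}\right)\right) - 5276 = \left(16 + 3 \left(- \frac{23}{172}\right)\right) - 5276 = \left(16 - \frac{69}{172}\right) - 5276 = \frac{2683}{172} - 5276 = - \frac{904789}{172}$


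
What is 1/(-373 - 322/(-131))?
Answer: -131/48541 ≈ -0.0026987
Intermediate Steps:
1/(-373 - 322/(-131)) = 1/(-373 - 322*(-1/131)) = 1/(-373 + 322/131) = 1/(-48541/131) = -131/48541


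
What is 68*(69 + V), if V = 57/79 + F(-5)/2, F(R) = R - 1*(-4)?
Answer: 371858/79 ≈ 4707.1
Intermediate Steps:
F(R) = 4 + R (F(R) = R + 4 = 4 + R)
V = 35/158 (V = 57/79 + (4 - 5)/2 = 57*(1/79) - 1*½ = 57/79 - ½ = 35/158 ≈ 0.22152)
68*(69 + V) = 68*(69 + 35/158) = 68*(10937/158) = 371858/79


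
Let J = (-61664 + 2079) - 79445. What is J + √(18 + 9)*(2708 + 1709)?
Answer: -139030 + 13251*√3 ≈ -1.1608e+5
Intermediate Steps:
J = -139030 (J = -59585 - 79445 = -139030)
J + √(18 + 9)*(2708 + 1709) = -139030 + √(18 + 9)*(2708 + 1709) = -139030 + √27*4417 = -139030 + (3*√3)*4417 = -139030 + 13251*√3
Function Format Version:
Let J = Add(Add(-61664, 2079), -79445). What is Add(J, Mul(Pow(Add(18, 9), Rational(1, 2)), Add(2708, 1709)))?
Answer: Add(-139030, Mul(13251, Pow(3, Rational(1, 2)))) ≈ -1.1608e+5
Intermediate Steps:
J = -139030 (J = Add(-59585, -79445) = -139030)
Add(J, Mul(Pow(Add(18, 9), Rational(1, 2)), Add(2708, 1709))) = Add(-139030, Mul(Pow(Add(18, 9), Rational(1, 2)), Add(2708, 1709))) = Add(-139030, Mul(Pow(27, Rational(1, 2)), 4417)) = Add(-139030, Mul(Mul(3, Pow(3, Rational(1, 2))), 4417)) = Add(-139030, Mul(13251, Pow(3, Rational(1, 2))))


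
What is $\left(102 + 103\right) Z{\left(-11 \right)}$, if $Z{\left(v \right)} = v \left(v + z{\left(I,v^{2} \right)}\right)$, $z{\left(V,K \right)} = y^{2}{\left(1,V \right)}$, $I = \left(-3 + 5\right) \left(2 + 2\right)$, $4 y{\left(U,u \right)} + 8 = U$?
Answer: $\frac{286385}{16} \approx 17899.0$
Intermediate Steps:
$y{\left(U,u \right)} = -2 + \frac{U}{4}$
$I = 8$ ($I = 2 \cdot 4 = 8$)
$z{\left(V,K \right)} = \frac{49}{16}$ ($z{\left(V,K \right)} = \left(-2 + \frac{1}{4} \cdot 1\right)^{2} = \left(-2 + \frac{1}{4}\right)^{2} = \left(- \frac{7}{4}\right)^{2} = \frac{49}{16}$)
$Z{\left(v \right)} = v \left(\frac{49}{16} + v\right)$ ($Z{\left(v \right)} = v \left(v + \frac{49}{16}\right) = v \left(\frac{49}{16} + v\right)$)
$\left(102 + 103\right) Z{\left(-11 \right)} = \left(102 + 103\right) \frac{1}{16} \left(-11\right) \left(49 + 16 \left(-11\right)\right) = 205 \cdot \frac{1}{16} \left(-11\right) \left(49 - 176\right) = 205 \cdot \frac{1}{16} \left(-11\right) \left(-127\right) = 205 \cdot \frac{1397}{16} = \frac{286385}{16}$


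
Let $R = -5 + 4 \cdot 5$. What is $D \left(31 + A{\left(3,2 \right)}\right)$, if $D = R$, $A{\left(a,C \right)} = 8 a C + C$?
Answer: $1215$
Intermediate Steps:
$R = 15$ ($R = -5 + 20 = 15$)
$A{\left(a,C \right)} = C + 8 C a$ ($A{\left(a,C \right)} = 8 C a + C = C + 8 C a$)
$D = 15$
$D \left(31 + A{\left(3,2 \right)}\right) = 15 \left(31 + 2 \left(1 + 8 \cdot 3\right)\right) = 15 \left(31 + 2 \left(1 + 24\right)\right) = 15 \left(31 + 2 \cdot 25\right) = 15 \left(31 + 50\right) = 15 \cdot 81 = 1215$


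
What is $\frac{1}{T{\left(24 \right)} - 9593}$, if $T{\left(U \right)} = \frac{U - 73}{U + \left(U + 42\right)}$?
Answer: $- \frac{90}{863419} \approx -0.00010424$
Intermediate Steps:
$T{\left(U \right)} = \frac{-73 + U}{42 + 2 U}$ ($T{\left(U \right)} = \frac{-73 + U}{U + \left(42 + U\right)} = \frac{-73 + U}{42 + 2 U}$)
$\frac{1}{T{\left(24 \right)} - 9593} = \frac{1}{\frac{-73 + 24}{2 \left(21 + 24\right)} - 9593} = \frac{1}{\frac{1}{2} \cdot \frac{1}{45} \left(-49\right) - 9593} = \frac{1}{- \frac{49}{90} - 9593} = \frac{1}{- \frac{863419}{90}} = - \frac{90}{863419}$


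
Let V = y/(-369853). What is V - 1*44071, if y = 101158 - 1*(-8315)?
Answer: -16299901036/369853 ≈ -44071.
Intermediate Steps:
y = 109473 (y = 101158 + 8315 = 109473)
V = -109473/369853 (V = 109473/(-369853) = 109473*(-1/369853) = -109473/369853 ≈ -0.29599)
V - 1*44071 = -109473/369853 - 1*44071 = -109473/369853 - 44071 = -16299901036/369853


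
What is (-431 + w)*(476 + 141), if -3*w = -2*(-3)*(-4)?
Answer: -260991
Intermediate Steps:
w = 8 (w = -(-2*(-3))*(-4)/3 = -2*(-4) = -⅓*(-24) = 8)
(-431 + w)*(476 + 141) = (-431 + 8)*(476 + 141) = -423*617 = -260991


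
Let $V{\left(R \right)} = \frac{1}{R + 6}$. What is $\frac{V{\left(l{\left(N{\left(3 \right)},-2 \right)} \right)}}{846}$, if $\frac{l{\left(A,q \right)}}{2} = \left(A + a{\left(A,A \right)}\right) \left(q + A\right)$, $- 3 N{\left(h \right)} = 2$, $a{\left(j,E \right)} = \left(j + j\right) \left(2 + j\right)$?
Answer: $\frac{3}{48316} \approx 6.2091 \cdot 10^{-5}$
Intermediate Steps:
$a{\left(j,E \right)} = 2 j \left(2 + j\right)$
$N{\left(h \right)} = - \frac{2}{3}$ ($N{\left(h \right)} = \left(- \frac{1}{3}\right) 2 = - \frac{2}{3}$)
$l{\left(A,q \right)} = 2 \left(A + q\right) \left(A + 2 A \left(2 + A\right)\right)$ ($l{\left(A,q \right)} = 2 \left(A + 2 A \left(2 + A\right)\right) \left(q + A\right) = 2 \left(A + 2 A \left(2 + A\right)\right) \left(A + q\right) = 2 \left(A + q\right) \left(A + 2 A \left(2 + A\right)\right)$)
$V{\left(R \right)} = \frac{1}{6 + R}$
$\frac{V{\left(l{\left(N{\left(3 \right)},-2 \right)} \right)}}{846} = \frac{1}{\left(6 + 2 \left(- \frac{2}{3}\right) \left(- \frac{2}{3} - 2 + 2 \left(- \frac{2}{3}\right) \left(2 - \frac{2}{3}\right) + 2 \left(-2\right) \left(2 - \frac{2}{3}\right)\right)\right) 846} = \frac{1}{6 + 2 \left(- \frac{2}{3}\right) \left(- \frac{2}{3} - 2 + 2 \left(- \frac{2}{3}\right) \frac{4}{3} + 2 \left(-2\right) \frac{4}{3}\right)} \frac{1}{846} = \frac{1}{6 + 2 \left(- \frac{2}{3}\right) \left(- \frac{2}{3} - 2 - \frac{16}{9} - \frac{16}{3}\right)} \frac{1}{846} = \frac{1}{6 + 2 \left(- \frac{2}{3}\right) \left(- \frac{88}{9}\right)} \frac{1}{846} = \frac{1}{6 + \frac{352}{27}} \cdot \frac{1}{846} = \frac{1}{\frac{514}{27}} \cdot \frac{1}{846} = \frac{27}{514} \cdot \frac{1}{846} = \frac{3}{48316}$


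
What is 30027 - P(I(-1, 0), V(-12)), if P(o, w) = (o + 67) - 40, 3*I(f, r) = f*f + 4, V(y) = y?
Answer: 89995/3 ≈ 29998.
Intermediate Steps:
I(f, r) = 4/3 + f**2/3 (I(f, r) = (f*f + 4)/3 = (f**2 + 4)/3 = (4 + f**2)/3 = 4/3 + f**2/3)
P(o, w) = 27 + o (P(o, w) = (67 + o) - 40 = 27 + o)
30027 - P(I(-1, 0), V(-12)) = 30027 - (27 + (4/3 + (1/3)*(-1)**2)) = 30027 - (27 + (4/3 + (1/3)*1)) = 30027 - (27 + (4/3 + 1/3)) = 30027 - (27 + 5/3) = 30027 - 1*86/3 = 30027 - 86/3 = 89995/3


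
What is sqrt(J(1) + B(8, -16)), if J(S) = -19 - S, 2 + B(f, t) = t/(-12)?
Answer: I*sqrt(186)/3 ≈ 4.5461*I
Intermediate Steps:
B(f, t) = -2 - t/12 (B(f, t) = -2 + t/(-12) = -2 + t*(-1/12) = -2 - t/12)
sqrt(J(1) + B(8, -16)) = sqrt((-19 - 1*1) + (-2 - 1/12*(-16))) = sqrt((-19 - 1) + (-2 + 4/3)) = sqrt(-20 - 2/3) = sqrt(-62/3) = I*sqrt(186)/3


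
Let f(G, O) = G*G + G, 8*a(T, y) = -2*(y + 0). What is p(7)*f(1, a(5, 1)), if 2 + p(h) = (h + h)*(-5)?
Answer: -144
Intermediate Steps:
p(h) = -2 - 10*h (p(h) = -2 + (h + h)*(-5) = -2 + (2*h)*(-5) = -2 - 10*h)
a(T, y) = -y/4 (a(T, y) = (-2*(y + 0))/8 = (-2*y)/8 = -y/4)
f(G, O) = G + G² (f(G, O) = G² + G = G + G²)
p(7)*f(1, a(5, 1)) = (-2 - 10*7)*(1*(1 + 1)) = (-2 - 70)*(1*2) = -72*2 = -144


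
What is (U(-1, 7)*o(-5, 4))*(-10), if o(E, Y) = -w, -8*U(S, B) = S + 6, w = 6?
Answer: -75/2 ≈ -37.500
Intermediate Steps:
U(S, B) = -3/4 - S/8 (U(S, B) = -(S + 6)/8 = -(6 + S)/8 = -3/4 - S/8)
o(E, Y) = -6 (o(E, Y) = -1*6 = -6)
(U(-1, 7)*o(-5, 4))*(-10) = ((-3/4 - 1/8*(-1))*(-6))*(-10) = ((-3/4 + 1/8)*(-6))*(-10) = -5/8*(-6)*(-10) = (15/4)*(-10) = -75/2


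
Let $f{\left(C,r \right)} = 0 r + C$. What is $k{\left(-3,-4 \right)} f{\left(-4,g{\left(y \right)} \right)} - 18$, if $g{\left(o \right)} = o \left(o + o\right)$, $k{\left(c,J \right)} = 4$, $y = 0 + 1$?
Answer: $-34$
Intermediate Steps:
$y = 1$
$g{\left(o \right)} = 2 o^{2}$ ($g{\left(o \right)} = o 2 o = 2 o^{2}$)
$f{\left(C,r \right)} = C$ ($f{\left(C,r \right)} = 0 + C = C$)
$k{\left(-3,-4 \right)} f{\left(-4,g{\left(y \right)} \right)} - 18 = 4 \left(-4\right) - 18 = -16 - 18 = -34$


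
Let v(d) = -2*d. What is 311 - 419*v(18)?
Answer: 15395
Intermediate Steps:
311 - 419*v(18) = 311 - (-838)*18 = 311 - 419*(-36) = 311 + 15084 = 15395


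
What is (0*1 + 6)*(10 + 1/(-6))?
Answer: 59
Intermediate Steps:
(0*1 + 6)*(10 + 1/(-6)) = (0 + 6)*(10 + 1*(-1/6)) = 6*(10 - 1/6) = 6*(59/6) = 59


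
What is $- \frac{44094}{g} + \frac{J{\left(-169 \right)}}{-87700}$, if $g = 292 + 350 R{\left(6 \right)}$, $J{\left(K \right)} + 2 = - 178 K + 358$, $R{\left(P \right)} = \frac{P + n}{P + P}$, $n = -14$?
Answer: $- \frac{1450811061}{1929400} \approx -751.95$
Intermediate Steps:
$R{\left(P \right)} = \frac{-14 + P}{2 P}$ ($R{\left(P \right)} = \frac{P - 14}{P + P} = \frac{-14 + P}{2 P}$)
$J{\left(K \right)} = 356 - 178 K$ ($J{\left(K \right)} = -2 - \left(-358 + 178 K\right) = 356 - 178 K$)
$g = \frac{176}{3}$ ($g = 292 + 350 \frac{-14 + 6}{2 \cdot 6} = 292 + 350 \cdot \frac{1}{2} \cdot \frac{1}{6} \left(-8\right) = 292 + 350 \left(- \frac{2}{3}\right) = 292 - \frac{700}{3} = \frac{176}{3} \approx 58.667$)
$- \frac{44094}{g} + \frac{J{\left(-169 \right)}}{-87700} = - \frac{44094}{\frac{176}{3}} + \frac{356 - -30082}{-87700} = \left(-44094\right) \frac{3}{176} + \left(356 + 30082\right) \left(- \frac{1}{87700}\right) = - \frac{66141}{88} + 30438 \left(- \frac{1}{87700}\right) = - \frac{66141}{88} - \frac{15219}{43850} = - \frac{1450811061}{1929400}$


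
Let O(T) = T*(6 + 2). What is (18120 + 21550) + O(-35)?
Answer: 39390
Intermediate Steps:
O(T) = 8*T (O(T) = T*8 = 8*T)
(18120 + 21550) + O(-35) = (18120 + 21550) + 8*(-35) = 39670 - 280 = 39390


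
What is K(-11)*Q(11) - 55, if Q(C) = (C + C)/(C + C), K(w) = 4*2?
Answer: -47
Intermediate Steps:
K(w) = 8
Q(C) = 1 (Q(C) = (2*C)/((2*C)) = (2*C)*(1/(2*C)) = 1)
K(-11)*Q(11) - 55 = 8*1 - 55 = 8 - 55 = -47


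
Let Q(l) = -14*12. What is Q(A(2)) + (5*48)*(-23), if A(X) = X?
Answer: -5688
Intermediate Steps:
Q(l) = -168
Q(A(2)) + (5*48)*(-23) = -168 + (5*48)*(-23) = -168 + 240*(-23) = -168 - 5520 = -5688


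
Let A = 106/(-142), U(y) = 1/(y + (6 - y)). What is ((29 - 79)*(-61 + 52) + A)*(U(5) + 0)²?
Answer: 31897/2556 ≈ 12.479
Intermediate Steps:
U(y) = ⅙ (U(y) = 1/6 = ⅙)
A = -53/71 (A = 106*(-1/142) = -53/71 ≈ -0.74648)
((29 - 79)*(-61 + 52) + A)*(U(5) + 0)² = ((29 - 79)*(-61 + 52) - 53/71)*(⅙ + 0)² = (-50*(-9) - 53/71)*(⅙)² = (450 - 53/71)*(1/36) = (31897/71)*(1/36) = 31897/2556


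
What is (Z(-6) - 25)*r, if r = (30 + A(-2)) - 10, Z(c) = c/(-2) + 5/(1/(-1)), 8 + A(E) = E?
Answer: -270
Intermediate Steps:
A(E) = -8 + E
Z(c) = -5 - c/2 (Z(c) = c*(-½) + 5/(-1) = -c/2 + 5*(-1) = -c/2 - 5 = -5 - c/2)
r = 10 (r = (30 + (-8 - 2)) - 10 = (30 - 10) - 10 = 20 - 10 = 10)
(Z(-6) - 25)*r = ((-5 - ½*(-6)) - 25)*10 = ((-5 + 3) - 25)*10 = (-2 - 25)*10 = -27*10 = -270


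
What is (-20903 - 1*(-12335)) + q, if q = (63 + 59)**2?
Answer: 6316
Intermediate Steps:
q = 14884 (q = 122**2 = 14884)
(-20903 - 1*(-12335)) + q = (-20903 - 1*(-12335)) + 14884 = (-20903 + 12335) + 14884 = -8568 + 14884 = 6316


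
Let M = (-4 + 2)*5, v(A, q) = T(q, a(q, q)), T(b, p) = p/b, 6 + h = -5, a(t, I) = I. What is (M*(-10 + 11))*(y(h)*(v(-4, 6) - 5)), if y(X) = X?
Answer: -440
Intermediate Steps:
h = -11 (h = -6 - 5 = -11)
v(A, q) = 1 (v(A, q) = q/q = 1)
M = -10 (M = -2*5 = -10)
(M*(-10 + 11))*(y(h)*(v(-4, 6) - 5)) = (-10*(-10 + 11))*(-11*(1 - 5)) = (-10*1)*(-11*(-4)) = -10*44 = -440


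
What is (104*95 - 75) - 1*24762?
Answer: -14957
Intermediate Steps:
(104*95 - 75) - 1*24762 = (9880 - 75) - 24762 = 9805 - 24762 = -14957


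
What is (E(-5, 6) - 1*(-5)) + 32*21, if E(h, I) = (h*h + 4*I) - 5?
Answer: 721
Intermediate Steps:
E(h, I) = -5 + h**2 + 4*I (E(h, I) = (h**2 + 4*I) - 5 = -5 + h**2 + 4*I)
(E(-5, 6) - 1*(-5)) + 32*21 = ((-5 + (-5)**2 + 4*6) - 1*(-5)) + 32*21 = ((-5 + 25 + 24) + 5) + 672 = (44 + 5) + 672 = 49 + 672 = 721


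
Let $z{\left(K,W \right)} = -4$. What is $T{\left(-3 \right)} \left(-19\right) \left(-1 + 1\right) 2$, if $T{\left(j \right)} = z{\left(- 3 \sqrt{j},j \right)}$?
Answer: $0$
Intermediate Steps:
$T{\left(j \right)} = -4$
$T{\left(-3 \right)} \left(-19\right) \left(-1 + 1\right) 2 = \left(-4\right) \left(-19\right) \left(-1 + 1\right) 2 = 76 \cdot 0 \cdot 2 = 76 \cdot 0 = 0$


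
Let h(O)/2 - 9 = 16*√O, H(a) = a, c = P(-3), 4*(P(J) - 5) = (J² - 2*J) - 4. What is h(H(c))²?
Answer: 8260 + 576*√31 ≈ 11467.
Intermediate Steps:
P(J) = 4 - J/2 + J²/4 (P(J) = 5 + ((J² - 2*J) - 4)/4 = 5 + (-4 + J² - 2*J)/4 = 5 + (-1 - J/2 + J²/4) = 4 - J/2 + J²/4)
c = 31/4 (c = 4 - ½*(-3) + (¼)*(-3)² = 4 + 3/2 + (¼)*9 = 4 + 3/2 + 9/4 = 31/4 ≈ 7.7500)
h(O) = 18 + 32*√O (h(O) = 18 + 2*(16*√O) = 18 + 32*√O)
h(H(c))² = (18 + 32*√(31/4))² = (18 + 32*(√31/2))² = (18 + 16*√31)²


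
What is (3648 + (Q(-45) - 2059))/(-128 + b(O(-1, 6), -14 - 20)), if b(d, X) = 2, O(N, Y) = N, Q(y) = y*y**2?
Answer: 44768/63 ≈ 710.60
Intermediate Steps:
Q(y) = y**3
(3648 + (Q(-45) - 2059))/(-128 + b(O(-1, 6), -14 - 20)) = (3648 + ((-45)**3 - 2059))/(-128 + 2) = (3648 + (-91125 - 2059))/(-126) = (3648 - 93184)*(-1/126) = -89536*(-1/126) = 44768/63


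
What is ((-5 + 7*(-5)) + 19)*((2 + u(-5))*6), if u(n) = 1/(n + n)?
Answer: -1197/5 ≈ -239.40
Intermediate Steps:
u(n) = 1/(2*n)
((-5 + 7*(-5)) + 19)*((2 + u(-5))*6) = ((-5 + 7*(-5)) + 19)*((2 + (½)/(-5))*6) = ((-5 - 35) + 19)*((2 + (½)*(-⅕))*6) = (-40 + 19)*((2 - ⅒)*6) = -399*6/10 = -21*57/5 = -1197/5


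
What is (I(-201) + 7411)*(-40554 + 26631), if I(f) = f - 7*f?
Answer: -119974491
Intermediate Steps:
I(f) = -6*f
(I(-201) + 7411)*(-40554 + 26631) = (-6*(-201) + 7411)*(-40554 + 26631) = (1206 + 7411)*(-13923) = 8617*(-13923) = -119974491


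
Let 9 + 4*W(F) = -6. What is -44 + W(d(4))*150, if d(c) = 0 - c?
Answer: -1213/2 ≈ -606.50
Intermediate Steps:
d(c) = -c
W(F) = -15/4 (W(F) = -9/4 + (1/4)*(-6) = -9/4 - 3/2 = -15/4)
-44 + W(d(4))*150 = -44 - 15/4*150 = -44 - 1125/2 = -1213/2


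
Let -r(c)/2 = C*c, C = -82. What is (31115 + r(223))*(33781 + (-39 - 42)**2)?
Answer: 2730628954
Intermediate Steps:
r(c) = 164*c (r(c) = -(-164)*c = 164*c)
(31115 + r(223))*(33781 + (-39 - 42)**2) = (31115 + 164*223)*(33781 + (-39 - 42)**2) = (31115 + 36572)*(33781 + (-81)**2) = 67687*(33781 + 6561) = 67687*40342 = 2730628954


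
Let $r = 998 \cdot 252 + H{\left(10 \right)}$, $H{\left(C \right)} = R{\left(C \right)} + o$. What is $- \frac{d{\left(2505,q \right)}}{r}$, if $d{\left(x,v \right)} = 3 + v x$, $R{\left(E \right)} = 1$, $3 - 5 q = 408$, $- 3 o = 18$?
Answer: $\frac{202902}{251491} \approx 0.8068$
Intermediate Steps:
$o = -6$ ($o = \left(- \frac{1}{3}\right) 18 = -6$)
$q = -81$ ($q = \frac{3}{5} - \frac{408}{5} = -81$)
$H{\left(C \right)} = -5$ ($H{\left(C \right)} = 1 - 6 = -5$)
$r = 251491$ ($r = 998 \cdot 252 - 5 = 251496 - 5 = 251491$)
$- \frac{d{\left(2505,q \right)}}{r} = - \frac{3 - 202905}{251491} = - \frac{-202902}{251491} = \left(-1\right) \left(- \frac{202902}{251491}\right) = \frac{202902}{251491}$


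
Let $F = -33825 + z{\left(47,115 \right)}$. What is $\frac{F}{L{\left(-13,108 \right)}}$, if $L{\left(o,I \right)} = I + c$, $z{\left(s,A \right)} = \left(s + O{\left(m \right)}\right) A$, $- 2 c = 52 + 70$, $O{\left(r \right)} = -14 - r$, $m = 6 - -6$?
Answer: $- \frac{31410}{47} \approx -668.3$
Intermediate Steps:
$m = 12$ ($m = 6 + 6 = 12$)
$c = -61$ ($c = - \frac{52 + 70}{2} = \left(- \frac{1}{2}\right) 122 = -61$)
$z{\left(s,A \right)} = A \left(-26 + s\right)$ ($z{\left(s,A \right)} = \left(s - 26\right) A = \left(-26 + s\right) A = A \left(-26 + s\right)$)
$L{\left(o,I \right)} = -61 + I$ ($L{\left(o,I \right)} = I - 61 = -61 + I$)
$F = -31410$ ($F = -33825 + 115 \left(-26 + 47\right) = -33825 + 115 \cdot 21 = -33825 + 2415 = -31410$)
$\frac{F}{L{\left(-13,108 \right)}} = - \frac{31410}{-61 + 108} = - \frac{31410}{47}$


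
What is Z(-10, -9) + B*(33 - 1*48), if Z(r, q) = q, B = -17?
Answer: 246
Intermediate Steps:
Z(-10, -9) + B*(33 - 1*48) = -9 - 17*(33 - 1*48) = -9 - 17*(33 - 48) = -9 - 17*(-15) = -9 + 255 = 246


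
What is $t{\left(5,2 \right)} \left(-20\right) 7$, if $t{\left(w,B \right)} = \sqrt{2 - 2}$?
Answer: $0$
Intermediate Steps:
$t{\left(w,B \right)} = 0$ ($t{\left(w,B \right)} = \sqrt{0} = 0$)
$t{\left(5,2 \right)} \left(-20\right) 7 = 0 \left(-20\right) 7 = 0 \cdot 7 = 0$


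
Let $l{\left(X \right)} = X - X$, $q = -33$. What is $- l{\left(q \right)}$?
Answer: $0$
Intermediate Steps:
$l{\left(X \right)} = 0$
$- l{\left(q \right)} = \left(-1\right) 0 = 0$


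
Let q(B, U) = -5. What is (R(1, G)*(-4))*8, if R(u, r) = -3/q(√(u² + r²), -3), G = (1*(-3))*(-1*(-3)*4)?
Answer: -96/5 ≈ -19.200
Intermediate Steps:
G = -36 (G = -9*4 = -3*12 = -36)
R(u, r) = ⅗ (R(u, r) = -3/(-5) = -3*(-⅕) = ⅗)
(R(1, G)*(-4))*8 = ((⅗)*(-4))*8 = -12/5*8 = -96/5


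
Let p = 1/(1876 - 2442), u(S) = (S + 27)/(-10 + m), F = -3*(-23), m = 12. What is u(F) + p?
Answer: 27167/566 ≈ 47.998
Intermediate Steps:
F = 69
u(S) = 27/2 + S/2 (u(S) = (S + 27)/(-10 + 12) = (27 + S)/2 = (27 + S)*(½) = 27/2 + S/2)
p = -1/566 (p = 1/(-566) = -1/566 ≈ -0.0017668)
u(F) + p = (27/2 + (½)*69) - 1/566 = (27/2 + 69/2) - 1/566 = 48 - 1/566 = 27167/566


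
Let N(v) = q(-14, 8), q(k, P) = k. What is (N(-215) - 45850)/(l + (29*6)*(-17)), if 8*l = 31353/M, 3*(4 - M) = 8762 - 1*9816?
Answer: 130376064/8377255 ≈ 15.563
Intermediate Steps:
M = 1066/3 (M = 4 - (8762 - 1*9816)/3 = 4 - (8762 - 9816)/3 = 4 - 1/3*(-1054) = 4 + 1054/3 = 1066/3 ≈ 355.33)
N(v) = -14
l = 94059/8528 (l = (31353/(1066/3))/8 = (31353*(3/1066))/8 = (1/8)*(94059/1066) = 94059/8528 ≈ 11.029)
(N(-215) - 45850)/(l + (29*6)*(-17)) = (-14 - 45850)/(94059/8528 + (29*6)*(-17)) = -45864/(94059/8528 + 174*(-17)) = -45864/(94059/8528 - 2958) = -45864/(-25131765/8528) = -45864*(-8528/25131765) = 130376064/8377255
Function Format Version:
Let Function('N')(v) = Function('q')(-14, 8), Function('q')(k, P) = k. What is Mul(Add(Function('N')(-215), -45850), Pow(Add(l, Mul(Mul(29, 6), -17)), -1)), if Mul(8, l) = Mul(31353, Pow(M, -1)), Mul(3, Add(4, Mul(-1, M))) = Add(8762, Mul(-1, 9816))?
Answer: Rational(130376064, 8377255) ≈ 15.563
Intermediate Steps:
M = Rational(1066, 3) (M = Add(4, Mul(Rational(-1, 3), Add(8762, Mul(-1, 9816)))) = Add(4, Mul(Rational(-1, 3), Add(8762, -9816))) = Add(4, Mul(Rational(-1, 3), -1054)) = Add(4, Rational(1054, 3)) = Rational(1066, 3) ≈ 355.33)
Function('N')(v) = -14
l = Rational(94059, 8528) (l = Mul(Rational(1, 8), Mul(31353, Pow(Rational(1066, 3), -1))) = Mul(Rational(1, 8), Mul(31353, Rational(3, 1066))) = Mul(Rational(1, 8), Rational(94059, 1066)) = Rational(94059, 8528) ≈ 11.029)
Mul(Add(Function('N')(-215), -45850), Pow(Add(l, Mul(Mul(29, 6), -17)), -1)) = Mul(Add(-14, -45850), Pow(Add(Rational(94059, 8528), Mul(Mul(29, 6), -17)), -1)) = Mul(-45864, Pow(Add(Rational(94059, 8528), Mul(174, -17)), -1)) = Mul(-45864, Pow(Add(Rational(94059, 8528), -2958), -1)) = Mul(-45864, Pow(Rational(-25131765, 8528), -1)) = Mul(-45864, Rational(-8528, 25131765)) = Rational(130376064, 8377255)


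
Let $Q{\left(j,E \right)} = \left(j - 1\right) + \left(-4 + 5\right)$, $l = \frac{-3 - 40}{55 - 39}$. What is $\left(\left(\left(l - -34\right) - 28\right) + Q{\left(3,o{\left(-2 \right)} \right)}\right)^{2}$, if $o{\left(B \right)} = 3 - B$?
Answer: $\frac{10201}{256} \approx 39.848$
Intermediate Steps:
$l = - \frac{43}{16} \approx -2.6875$
$Q{\left(j,E \right)} = j$ ($Q{\left(j,E \right)} = \left(-1 + j\right) + 1 = j$)
$\left(\left(\left(l - -34\right) - 28\right) + Q{\left(3,o{\left(-2 \right)} \right)}\right)^{2} = \left(\left(\left(- \frac{43}{16} - -34\right) - 28\right) + 3\right)^{2} = \left(\left(\left(- \frac{43}{16} + 34\right) - 28\right) + 3\right)^{2} = \left(\left(\frac{501}{16} - 28\right) + 3\right)^{2} = \left(\frac{53}{16} + 3\right)^{2} = \left(\frac{101}{16}\right)^{2} = \frac{10201}{256}$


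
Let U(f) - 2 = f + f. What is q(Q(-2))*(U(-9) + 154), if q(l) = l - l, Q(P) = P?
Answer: 0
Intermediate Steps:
U(f) = 2 + 2*f (U(f) = 2 + (f + f) = 2 + 2*f)
q(l) = 0
q(Q(-2))*(U(-9) + 154) = 0*((2 + 2*(-9)) + 154) = 0*((2 - 18) + 154) = 0*(-16 + 154) = 0*138 = 0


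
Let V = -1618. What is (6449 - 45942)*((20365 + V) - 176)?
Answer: -733424503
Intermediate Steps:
(6449 - 45942)*((20365 + V) - 176) = (6449 - 45942)*((20365 - 1618) - 176) = -39493*(18747 - 176) = -39493*18571 = -733424503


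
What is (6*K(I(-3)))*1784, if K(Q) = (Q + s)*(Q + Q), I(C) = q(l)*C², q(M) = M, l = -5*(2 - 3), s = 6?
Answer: 49131360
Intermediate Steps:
l = 5 (l = -5*(-1) = 5)
I(C) = 5*C²
K(Q) = 2*Q*(6 + Q) (K(Q) = (Q + 6)*(Q + Q) = (6 + Q)*(2*Q) = 2*Q*(6 + Q))
(6*K(I(-3)))*1784 = (6*(2*(5*(-3)²)*(6 + 5*(-3)²)))*1784 = (6*(2*(5*9)*(6 + 5*9)))*1784 = (6*(2*45*(6 + 45)))*1784 = (6*(2*45*51))*1784 = (6*4590)*1784 = 27540*1784 = 49131360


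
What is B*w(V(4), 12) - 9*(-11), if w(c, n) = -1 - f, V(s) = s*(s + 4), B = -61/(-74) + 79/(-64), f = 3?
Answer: 59579/592 ≈ 100.64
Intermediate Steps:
B = -971/2368 (B = -61*(-1/74) + 79*(-1/64) = 61/74 - 79/64 = -971/2368 ≈ -0.41005)
V(s) = s*(4 + s)
w(c, n) = -4 (w(c, n) = -1 - 1*3 = -1 - 3 = -4)
B*w(V(4), 12) - 9*(-11) = -971/2368*(-4) - 9*(-11) = 971/592 + 99 = 59579/592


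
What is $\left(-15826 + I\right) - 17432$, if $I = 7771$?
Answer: $-25487$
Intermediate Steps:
$\left(-15826 + I\right) - 17432 = \left(-15826 + 7771\right) - 17432 = -8055 - 17432 = -25487$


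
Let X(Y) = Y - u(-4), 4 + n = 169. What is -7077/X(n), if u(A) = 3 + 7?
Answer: -7077/155 ≈ -45.658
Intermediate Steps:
n = 165 (n = -4 + 169 = 165)
u(A) = 10
X(Y) = -10 + Y (X(Y) = Y - 1*10 = Y - 10 = -10 + Y)
-7077/X(n) = -7077/(-10 + 165) = -7077/155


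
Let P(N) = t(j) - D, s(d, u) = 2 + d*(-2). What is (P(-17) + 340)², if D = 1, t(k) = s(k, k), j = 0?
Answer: 116281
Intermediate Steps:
s(d, u) = 2 - 2*d
t(k) = 2 - 2*k
P(N) = 1 (P(N) = (2 - 2*0) - 1*1 = (2 + 0) - 1 = 2 - 1 = 1)
(P(-17) + 340)² = (1 + 340)² = 341² = 116281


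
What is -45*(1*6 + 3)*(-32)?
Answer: 12960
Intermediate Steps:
-45*(1*6 + 3)*(-32) = -45*(6 + 3)*(-32) = -45*9*(-32) = -405*(-32) = 12960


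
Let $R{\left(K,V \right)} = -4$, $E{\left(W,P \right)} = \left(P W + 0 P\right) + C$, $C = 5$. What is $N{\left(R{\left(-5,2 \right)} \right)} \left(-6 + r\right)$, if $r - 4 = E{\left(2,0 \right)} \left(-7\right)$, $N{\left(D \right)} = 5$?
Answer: $-185$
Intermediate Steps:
$E{\left(W,P \right)} = 5 + P W$ ($E{\left(W,P \right)} = \left(P W + 0 P\right) + 5 = \left(P W + 0\right) + 5 = P W + 5 = 5 + P W$)
$r = -31$ ($r = 4 + \left(5 + 0 \cdot 2\right) \left(-7\right) = 4 + \left(5 + 0\right) \left(-7\right) = 4 + 5 \left(-7\right) = 4 - 35 = -31$)
$N{\left(R{\left(-5,2 \right)} \right)} \left(-6 + r\right) = 5 \left(-6 - 31\right) = 5 \left(-37\right) = -185$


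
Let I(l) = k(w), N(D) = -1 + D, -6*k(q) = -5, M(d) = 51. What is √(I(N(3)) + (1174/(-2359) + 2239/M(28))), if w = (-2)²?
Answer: √284580753338/80206 ≈ 6.6511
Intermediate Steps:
w = 4
k(q) = ⅚ (k(q) = -⅙*(-5) = ⅚)
I(l) = ⅚
√(I(N(3)) + (1174/(-2359) + 2239/M(28))) = √(⅚ + (1174/(-2359) + 2239/51)) = √(⅚ + (1174*(-1/2359) + 2239*(1/51))) = √(⅚ + (-1174/2359 + 2239/51)) = √(⅚ + 5221927/120309) = √(3548123/80206) = √284580753338/80206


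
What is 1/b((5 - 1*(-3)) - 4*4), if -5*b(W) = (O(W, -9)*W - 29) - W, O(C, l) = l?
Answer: -5/51 ≈ -0.098039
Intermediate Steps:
b(W) = 29/5 + 2*W (b(W) = -((-9*W - 29) - W)/5 = -((-29 - 9*W) - W)/5 = -(-29 - 10*W)/5 = 29/5 + 2*W)
1/b((5 - 1*(-3)) - 4*4) = 1/(29/5 + 2*((5 - 1*(-3)) - 4*4)) = 1/(29/5 + 2*((5 + 3) - 16)) = 1/(29/5 + 2*(8 - 16)) = 1/(29/5 + 2*(-8)) = 1/(29/5 - 16) = 1/(-51/5) = -5/51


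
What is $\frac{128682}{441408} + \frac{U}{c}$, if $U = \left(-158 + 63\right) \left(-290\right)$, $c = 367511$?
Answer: $\frac{9908806817}{27037049248} \approx 0.36649$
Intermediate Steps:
$U = 27550$ ($U = \left(-95\right) \left(-290\right) = 27550$)
$\frac{128682}{441408} + \frac{U}{c} = \frac{128682}{441408} + \frac{27550}{367511} = 128682 \cdot \frac{1}{441408} + 27550 \cdot \frac{1}{367511} = \frac{21447}{73568} + \frac{27550}{367511} = \frac{9908806817}{27037049248}$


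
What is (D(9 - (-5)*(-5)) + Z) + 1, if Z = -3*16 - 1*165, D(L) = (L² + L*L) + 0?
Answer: 300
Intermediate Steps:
D(L) = 2*L² (D(L) = (L² + L²) + 0 = 2*L² + 0 = 2*L²)
Z = -213 (Z = -48 - 165 = -213)
(D(9 - (-5)*(-5)) + Z) + 1 = (2*(9 - (-5)*(-5))² - 213) + 1 = (2*(9 - 1*25)² - 213) + 1 = (2*(9 - 25)² - 213) + 1 = (2*(-16)² - 213) + 1 = (2*256 - 213) + 1 = (512 - 213) + 1 = 299 + 1 = 300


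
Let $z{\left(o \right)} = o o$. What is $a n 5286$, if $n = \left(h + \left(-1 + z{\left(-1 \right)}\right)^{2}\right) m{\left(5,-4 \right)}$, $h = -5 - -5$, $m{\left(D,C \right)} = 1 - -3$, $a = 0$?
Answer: $0$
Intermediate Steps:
$m{\left(D,C \right)} = 4$ ($m{\left(D,C \right)} = 1 + 3 = 4$)
$z{\left(o \right)} = o^{2}$
$h = 0$ ($h = -5 + 5 = 0$)
$n = 0$ ($n = \left(0 + \left(-1 + \left(-1\right)^{2}\right)^{2}\right) 4 = \left(0 + \left(-1 + 1\right)^{2}\right) 4 = \left(0 + 0^{2}\right) 4 = \left(0 + 0\right) 4 = 0 \cdot 4 = 0$)
$a n 5286 = 0 \cdot 0 \cdot 5286 = 0 \cdot 5286 = 0$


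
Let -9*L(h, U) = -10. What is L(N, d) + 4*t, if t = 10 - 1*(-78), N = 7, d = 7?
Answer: 3178/9 ≈ 353.11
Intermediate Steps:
t = 88 (t = 10 + 78 = 88)
L(h, U) = 10/9 (L(h, U) = -1/9*(-10) = 10/9)
L(N, d) + 4*t = 10/9 + 4*88 = 10/9 + 352 = 3178/9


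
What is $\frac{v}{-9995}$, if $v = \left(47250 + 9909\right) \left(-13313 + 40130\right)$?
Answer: $- \frac{1532832903}{9995} \approx -1.5336 \cdot 10^{5}$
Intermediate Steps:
$v = 1532832903$ ($v = 57159 \cdot 26817 = 1532832903$)
$\frac{v}{-9995} = \frac{1532832903}{-9995} = 1532832903 \left(- \frac{1}{9995}\right) = - \frac{1532832903}{9995}$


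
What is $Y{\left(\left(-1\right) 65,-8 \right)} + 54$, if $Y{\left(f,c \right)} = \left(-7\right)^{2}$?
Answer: $103$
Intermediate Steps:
$Y{\left(f,c \right)} = 49$
$Y{\left(\left(-1\right) 65,-8 \right)} + 54 = 49 + 54 = 103$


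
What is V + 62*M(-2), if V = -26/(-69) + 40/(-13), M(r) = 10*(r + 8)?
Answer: 3334418/897 ≈ 3717.3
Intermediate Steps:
M(r) = 80 + 10*r (M(r) = 10*(8 + r) = 80 + 10*r)
V = -2422/897 (V = -26*(-1/69) + 40*(-1/13) = 26/69 - 40/13 = -2422/897 ≈ -2.7001)
V + 62*M(-2) = -2422/897 + 62*(80 + 10*(-2)) = -2422/897 + 62*(80 - 20) = -2422/897 + 62*60 = -2422/897 + 3720 = 3334418/897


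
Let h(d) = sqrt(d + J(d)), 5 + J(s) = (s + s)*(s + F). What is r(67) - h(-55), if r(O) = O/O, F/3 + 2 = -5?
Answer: 1 - 10*sqrt(83) ≈ -90.104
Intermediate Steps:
F = -21 (F = -6 + 3*(-5) = -6 - 15 = -21)
J(s) = -5 + 2*s*(-21 + s) (J(s) = -5 + (s + s)*(s - 21) = -5 + (2*s)*(-21 + s) = -5 + 2*s*(-21 + s))
r(O) = 1
h(d) = sqrt(-5 - 41*d + 2*d**2) (h(d) = sqrt(d + (-5 - 42*d + 2*d**2)) = sqrt(-5 - 41*d + 2*d**2))
r(67) - h(-55) = 1 - sqrt(-5 - 41*(-55) + 2*(-55)**2) = 1 - sqrt(-5 + 2255 + 2*3025) = 1 - sqrt(-5 + 2255 + 6050) = 1 - sqrt(8300) = 1 - 10*sqrt(83)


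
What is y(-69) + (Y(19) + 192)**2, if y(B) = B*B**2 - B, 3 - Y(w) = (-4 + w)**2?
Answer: -327540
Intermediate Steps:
Y(w) = 3 - (-4 + w)**2
y(B) = B**3 - B
y(-69) + (Y(19) + 192)**2 = ((-69)**3 - 1*(-69)) + ((3 - (-4 + 19)**2) + 192)**2 = (-328509 + 69) + ((3 - 1*15**2) + 192)**2 = -328440 + ((3 - 1*225) + 192)**2 = -328440 + ((3 - 225) + 192)**2 = -328440 + (-222 + 192)**2 = -328440 + (-30)**2 = -328440 + 900 = -327540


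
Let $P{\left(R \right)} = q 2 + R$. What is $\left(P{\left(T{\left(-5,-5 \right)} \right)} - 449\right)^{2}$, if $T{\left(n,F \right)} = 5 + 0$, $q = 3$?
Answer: $191844$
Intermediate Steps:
$T{\left(n,F \right)} = 5$
$P{\left(R \right)} = 6 + R$ ($P{\left(R \right)} = 3 \cdot 2 + R = 6 + R$)
$\left(P{\left(T{\left(-5,-5 \right)} \right)} - 449\right)^{2} = \left(\left(6 + 5\right) - 449\right)^{2} = \left(11 - 449\right)^{2} = \left(-438\right)^{2} = 191844$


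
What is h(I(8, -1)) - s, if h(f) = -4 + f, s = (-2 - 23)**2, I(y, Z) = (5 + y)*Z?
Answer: -642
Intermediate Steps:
I(y, Z) = Z*(5 + y)
s = 625 (s = (-25)**2 = 625)
h(I(8, -1)) - s = (-4 - (5 + 8)) - 1*625 = (-4 - 1*13) - 625 = (-4 - 13) - 625 = -17 - 625 = -642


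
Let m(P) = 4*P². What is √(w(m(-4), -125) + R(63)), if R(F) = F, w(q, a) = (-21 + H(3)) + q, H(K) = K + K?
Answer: 4*√7 ≈ 10.583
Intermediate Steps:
H(K) = 2*K
w(q, a) = -15 + q (w(q, a) = (-21 + 2*3) + q = (-21 + 6) + q = -15 + q)
√(w(m(-4), -125) + R(63)) = √((-15 + 4*(-4)²) + 63) = √((-15 + 4*16) + 63) = √((-15 + 64) + 63) = √(49 + 63) = √112 = 4*√7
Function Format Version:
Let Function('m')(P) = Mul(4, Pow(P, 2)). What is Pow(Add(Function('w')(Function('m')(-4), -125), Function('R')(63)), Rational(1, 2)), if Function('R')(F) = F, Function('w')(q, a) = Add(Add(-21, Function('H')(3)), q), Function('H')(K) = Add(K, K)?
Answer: Mul(4, Pow(7, Rational(1, 2))) ≈ 10.583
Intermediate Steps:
Function('H')(K) = Mul(2, K)
Function('w')(q, a) = Add(-15, q) (Function('w')(q, a) = Add(Add(-21, Mul(2, 3)), q) = Add(Add(-21, 6), q) = Add(-15, q))
Pow(Add(Function('w')(Function('m')(-4), -125), Function('R')(63)), Rational(1, 2)) = Pow(Add(Add(-15, Mul(4, Pow(-4, 2))), 63), Rational(1, 2)) = Pow(Add(Add(-15, Mul(4, 16)), 63), Rational(1, 2)) = Pow(Add(Add(-15, 64), 63), Rational(1, 2)) = Pow(Add(49, 63), Rational(1, 2)) = Pow(112, Rational(1, 2)) = Mul(4, Pow(7, Rational(1, 2)))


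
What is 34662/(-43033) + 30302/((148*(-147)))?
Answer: -1029046219/468112974 ≈ -2.1983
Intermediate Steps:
34662/(-43033) + 30302/((148*(-147))) = 34662*(-1/43033) + 30302/(-21756) = -34662/43033 + 30302*(-1/21756) = -34662/43033 - 15151/10878 = -1029046219/468112974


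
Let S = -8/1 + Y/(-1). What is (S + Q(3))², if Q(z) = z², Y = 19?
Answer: 324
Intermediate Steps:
S = -27 (S = -8/1 + 19/(-1) = -8*1 + 19*(-1) = -8 - 19 = -27)
(S + Q(3))² = (-27 + 3²)² = (-27 + 9)² = (-18)² = 324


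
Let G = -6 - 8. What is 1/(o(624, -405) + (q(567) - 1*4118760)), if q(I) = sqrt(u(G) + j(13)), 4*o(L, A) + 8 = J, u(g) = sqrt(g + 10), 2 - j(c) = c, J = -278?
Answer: -1/(8237663/2 - sqrt(-11 + 2*I)) ≈ -2.4279e-7 - 1.963e-13*I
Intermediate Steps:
j(c) = 2 - c
G = -14
u(g) = sqrt(10 + g)
o(L, A) = -143/2 (o(L, A) = -2 + (1/4)*(-278) = -2 - 139/2 = -143/2)
q(I) = sqrt(-11 + 2*I) (q(I) = sqrt(sqrt(10 - 14) + (2 - 1*13)) = sqrt(sqrt(-4) + (2 - 13)) = sqrt(2*I - 11) = sqrt(-11 + 2*I))
1/(o(624, -405) + (q(567) - 1*4118760)) = 1/(-143/2 + (sqrt(-11 + 2*I) - 1*4118760)) = 1/(-143/2 + (sqrt(-11 + 2*I) - 4118760)) = 1/(-143/2 + (-4118760 + sqrt(-11 + 2*I))) = 1/(-8237663/2 + sqrt(-11 + 2*I))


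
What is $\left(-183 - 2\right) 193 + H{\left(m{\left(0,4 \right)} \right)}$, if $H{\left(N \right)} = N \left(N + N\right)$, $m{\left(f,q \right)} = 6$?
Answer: $-35633$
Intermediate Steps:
$H{\left(N \right)} = 2 N^{2}$ ($H{\left(N \right)} = N 2 N = 2 N^{2}$)
$\left(-183 - 2\right) 193 + H{\left(m{\left(0,4 \right)} \right)} = \left(-183 - 2\right) 193 + 2 \cdot 6^{2} = \left(-185\right) 193 + 2 \cdot 36 = -35705 + 72 = -35633$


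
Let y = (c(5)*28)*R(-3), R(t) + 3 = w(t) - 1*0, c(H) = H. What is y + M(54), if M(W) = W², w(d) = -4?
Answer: 1936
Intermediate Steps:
R(t) = -7 (R(t) = -3 + (-4 - 1*0) = -3 + (-4 + 0) = -3 - 4 = -7)
y = -980 (y = (5*28)*(-7) = 140*(-7) = -980)
y + M(54) = -980 + 54² = -980 + 2916 = 1936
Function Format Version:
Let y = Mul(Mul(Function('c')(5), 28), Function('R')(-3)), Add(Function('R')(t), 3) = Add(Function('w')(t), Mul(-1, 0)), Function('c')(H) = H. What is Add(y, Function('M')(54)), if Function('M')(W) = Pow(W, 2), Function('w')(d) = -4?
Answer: 1936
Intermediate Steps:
Function('R')(t) = -7 (Function('R')(t) = Add(-3, Add(-4, Mul(-1, 0))) = Add(-3, Add(-4, 0)) = Add(-3, -4) = -7)
y = -980 (y = Mul(Mul(5, 28), -7) = Mul(140, -7) = -980)
Add(y, Function('M')(54)) = Add(-980, Pow(54, 2)) = Add(-980, 2916) = 1936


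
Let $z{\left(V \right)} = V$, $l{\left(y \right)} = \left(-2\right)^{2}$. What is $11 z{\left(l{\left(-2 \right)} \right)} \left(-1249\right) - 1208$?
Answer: $-56164$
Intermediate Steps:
$l{\left(y \right)} = 4$
$11 z{\left(l{\left(-2 \right)} \right)} \left(-1249\right) - 1208 = 11 \cdot 4 \left(-1249\right) - 1208 = 44 \left(-1249\right) - 1208 = -54956 - 1208 = -56164$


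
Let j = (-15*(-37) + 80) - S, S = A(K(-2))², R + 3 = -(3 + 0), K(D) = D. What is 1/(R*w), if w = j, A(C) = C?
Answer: -1/3786 ≈ -0.00026413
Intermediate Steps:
R = -6 (R = -3 - (3 + 0) = -3 - 1*3 = -3 - 3 = -6)
S = 4 (S = (-2)² = 4)
j = 631 (j = (-15*(-37) + 80) - 1*4 = (555 + 80) - 4 = 635 - 4 = 631)
w = 631
1/(R*w) = 1/(-6*631) = 1/(-3786) = -1/3786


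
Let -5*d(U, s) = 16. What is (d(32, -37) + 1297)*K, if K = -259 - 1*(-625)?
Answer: 2367654/5 ≈ 4.7353e+5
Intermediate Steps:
d(U, s) = -16/5 (d(U, s) = -1/5*16 = -16/5)
K = 366 (K = -259 + 625 = 366)
(d(32, -37) + 1297)*K = (-16/5 + 1297)*366 = (6469/5)*366 = 2367654/5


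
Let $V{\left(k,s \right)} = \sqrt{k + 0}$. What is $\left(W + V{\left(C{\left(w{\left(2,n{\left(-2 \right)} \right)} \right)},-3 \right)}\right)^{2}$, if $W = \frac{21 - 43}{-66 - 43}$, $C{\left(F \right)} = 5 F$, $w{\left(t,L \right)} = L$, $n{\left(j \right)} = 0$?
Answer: $\frac{484}{11881} \approx 0.040737$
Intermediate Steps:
$V{\left(k,s \right)} = \sqrt{k}$
$W = \frac{22}{109}$ ($W = - \frac{22}{-109} = \left(-22\right) \left(- \frac{1}{109}\right) = \frac{22}{109} \approx 0.20183$)
$\left(W + V{\left(C{\left(w{\left(2,n{\left(-2 \right)} \right)} \right)},-3 \right)}\right)^{2} = \left(\frac{22}{109} + \sqrt{5 \cdot 0}\right)^{2} = \left(\frac{22}{109} + \sqrt{0}\right)^{2} = \left(\frac{22}{109} + 0\right)^{2} = \left(\frac{22}{109}\right)^{2} = \frac{484}{11881}$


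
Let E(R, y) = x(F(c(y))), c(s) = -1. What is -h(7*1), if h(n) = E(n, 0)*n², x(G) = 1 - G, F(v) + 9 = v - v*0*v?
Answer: -539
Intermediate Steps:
F(v) = -9 + v (F(v) = -9 + (v - v*0*v) = -9 + (v - 0*v) = -9 + (v - 1*0) = -9 + (v + 0) = -9 + v)
E(R, y) = 11 (E(R, y) = 1 - (-9 - 1) = 1 - 1*(-10) = 1 + 10 = 11)
h(n) = 11*n²
-h(7*1) = -11*(7*1)² = -11*7² = -11*49 = -1*539 = -539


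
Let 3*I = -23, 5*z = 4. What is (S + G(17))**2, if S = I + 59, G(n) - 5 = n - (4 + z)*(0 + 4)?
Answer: 659344/225 ≈ 2930.4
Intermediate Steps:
z = 4/5 (z = (1/5)*4 = 4/5 ≈ 0.80000)
I = -23/3 (I = (1/3)*(-23) = -23/3 ≈ -7.6667)
G(n) = -71/5 + n (G(n) = 5 + (n - (4 + 4/5)*(0 + 4)) = 5 + (n - 24*4/5) = 5 + (n - 1*96/5) = 5 + (n - 96/5) = 5 + (-96/5 + n) = -71/5 + n)
S = 154/3 (S = -23/3 + 59 = 154/3 ≈ 51.333)
(S + G(17))**2 = (154/3 + (-71/5 + 17))**2 = (154/3 + 14/5)**2 = (812/15)**2 = 659344/225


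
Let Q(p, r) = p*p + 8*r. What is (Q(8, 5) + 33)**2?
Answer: 18769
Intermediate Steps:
Q(p, r) = p**2 + 8*r
(Q(8, 5) + 33)**2 = ((8**2 + 8*5) + 33)**2 = ((64 + 40) + 33)**2 = (104 + 33)**2 = 137**2 = 18769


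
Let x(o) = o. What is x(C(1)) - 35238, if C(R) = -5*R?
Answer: -35243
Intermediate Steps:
x(C(1)) - 35238 = -5*1 - 35238 = -5 - 35238 = -35243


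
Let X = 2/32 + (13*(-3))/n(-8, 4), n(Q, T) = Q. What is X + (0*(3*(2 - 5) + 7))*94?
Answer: 79/16 ≈ 4.9375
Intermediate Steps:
X = 79/16 (X = 2/32 + (13*(-3))/(-8) = 2*(1/32) - 39*(-⅛) = 1/16 + 39/8 = 79/16 ≈ 4.9375)
X + (0*(3*(2 - 5) + 7))*94 = 79/16 + (0*(3*(2 - 5) + 7))*94 = 79/16 + (0*(3*(-3) + 7))*94 = 79/16 + (0*(-9 + 7))*94 = 79/16 + (0*(-2))*94 = 79/16 + 0*94 = 79/16 + 0 = 79/16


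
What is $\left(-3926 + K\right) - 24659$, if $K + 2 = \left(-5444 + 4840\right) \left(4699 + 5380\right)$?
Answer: $-6116303$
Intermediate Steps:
$K = -6087718$ ($K = -2 + \left(-5444 + 4840\right) \left(4699 + 5380\right) = -2 - 6087716 = -6087718$)
$\left(-3926 + K\right) - 24659 = \left(-3926 - 6087718\right) - 24659 = -6091644 - 24659 = -6116303$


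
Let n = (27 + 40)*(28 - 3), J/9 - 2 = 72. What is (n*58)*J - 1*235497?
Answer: 64466403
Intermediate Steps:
J = 666 (J = 18 + 9*72 = 18 + 648 = 666)
n = 1675 (n = 67*25 = 1675)
(n*58)*J - 1*235497 = (1675*58)*666 - 1*235497 = 97150*666 - 235497 = 64701900 - 235497 = 64466403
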